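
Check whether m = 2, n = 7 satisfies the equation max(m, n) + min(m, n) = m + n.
Substituting m = 2, n = 7:

LHS = max(2, 7) + min(2, 7) = 9
RHS = 2 + 7 = 9

LHS = RHS, so the equation holds at this point.

Answer: Holds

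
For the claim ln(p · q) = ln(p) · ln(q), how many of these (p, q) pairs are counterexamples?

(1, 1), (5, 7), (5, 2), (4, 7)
Testing each pair:
(1, 1): LHS = 0, RHS = 0 → satisfies claim
(5, 7): LHS = ln(35) ≈ 3.555, RHS = ln(5)·ln(7) ≈ 3.132 → counterexample
(5, 2): LHS = ln(10) ≈ 2.303, RHS = ln(2)·ln(5) ≈ 1.116 → counterexample
(4, 7): LHS = ln(28) ≈ 3.332, RHS = ln(4)·ln(7) ≈ 2.698 → counterexample

That makes 3 counterexamples.

Answer: 3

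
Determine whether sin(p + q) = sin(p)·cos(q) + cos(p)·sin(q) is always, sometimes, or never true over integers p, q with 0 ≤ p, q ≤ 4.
The identity holds for every pair in the range. For instance at (p, q) = (1, 3): both sides equal sin(4) ≈ -0.7568.

Answer: Always true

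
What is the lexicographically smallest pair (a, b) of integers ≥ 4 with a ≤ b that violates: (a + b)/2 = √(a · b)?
(a, b) = (4, 5)

At (4, 4): both sides equal 4, so it holds there.

Substituting (4, 5) into the claim:
LHS = (4 + 5)/2 = 9/2
RHS = √(4 · 5) = 2·√(5) ≈ 4.472

Since LHS ≠ RHS, this pair disproves the claim, and no lexicographically smaller pair (a ≤ b, integers ≥ 4) does.

For instance (8, 11) is also a counterexample (LHS = 19/2, RHS = 2·√(22) ≈ 9.381), but it's lexicographically larger.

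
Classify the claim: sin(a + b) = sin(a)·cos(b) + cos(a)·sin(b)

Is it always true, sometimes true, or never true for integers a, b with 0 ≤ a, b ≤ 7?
The identity holds for every pair in the range. For instance at (a, b) = (5, 5): both sides equal sin(10) ≈ -0.544.

Answer: Always true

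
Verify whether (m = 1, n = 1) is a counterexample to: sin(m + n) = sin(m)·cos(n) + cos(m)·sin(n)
No

Substituting m = 1, n = 1:
LHS = sin(1 + 1) = sin(2) ≈ 0.9093
RHS = sin(1)·cos(1) + cos(1)·sin(1) = 2·sin(1)·cos(1) ≈ 0.9093

The sides agree, so this pair does not disprove the claim.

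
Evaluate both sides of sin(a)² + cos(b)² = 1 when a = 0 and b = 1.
LHS = sin(0)² + cos(1)² = cos(1)² ≈ 0.2919
RHS = 1

LHS ≠ RHS (they differ by about 0.7081), so the equation does not hold here.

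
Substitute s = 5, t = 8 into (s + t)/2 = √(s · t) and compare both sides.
LHS = (5 + 8)/2 = 13/2
RHS = √(5 · 8) = 2·√(10) ≈ 6.325

LHS ≠ RHS (they differ by about 0.1754), so the equation does not hold here.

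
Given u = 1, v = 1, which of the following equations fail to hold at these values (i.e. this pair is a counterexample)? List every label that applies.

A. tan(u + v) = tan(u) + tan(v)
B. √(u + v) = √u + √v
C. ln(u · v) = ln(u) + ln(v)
A, B

Evaluating each claim at the given values:
A. LHS = tan(2) ≈ -2.185, RHS = 2·tan(1) ≈ 3.115 → fails here (LHS ≠ RHS)
B. LHS = √(2) ≈ 1.414, RHS = 2 → fails here (LHS ≠ RHS)
C. LHS = 0, RHS = 0 → holds here (LHS = RHS)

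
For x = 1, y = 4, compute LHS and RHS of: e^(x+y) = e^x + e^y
LHS = e^(1+4) = e^5 ≈ 148.4
RHS = e^1 + e^4 = e + e^4 ≈ 57.32

LHS ≠ RHS (they differ by about 91.1), so the equation does not hold here.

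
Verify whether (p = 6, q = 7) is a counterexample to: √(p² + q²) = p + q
Substituting p = 6, q = 7:
LHS = √(6² + 7²) = √(85) ≈ 9.22
RHS = 6 + 7 = 13

Since LHS ≠ RHS, this pair disproves the claim.

Answer: Yes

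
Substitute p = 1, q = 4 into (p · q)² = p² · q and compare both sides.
LHS = (1 · 4)² = 16
RHS = 1² · 4 = 4

LHS ≠ RHS, so the equation does not hold here.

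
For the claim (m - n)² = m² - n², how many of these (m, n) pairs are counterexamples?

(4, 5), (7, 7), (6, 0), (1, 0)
Testing each pair:
(4, 5): LHS = 1, RHS = -9 → counterexample
(7, 7): LHS = 0, RHS = 0 → satisfies claim
(6, 0): LHS = 36, RHS = 36 → satisfies claim
(1, 0): LHS = 1, RHS = 1 → satisfies claim

That makes 1 counterexample.

Answer: 1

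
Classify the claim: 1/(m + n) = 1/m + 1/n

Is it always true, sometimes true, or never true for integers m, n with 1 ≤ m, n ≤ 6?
Never true

The claim fails for every pair in the range. For instance at (m, n) = (4, 2): LHS = 1/6, RHS = 3/4.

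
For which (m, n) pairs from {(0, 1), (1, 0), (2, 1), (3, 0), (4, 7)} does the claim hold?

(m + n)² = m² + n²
(0, 1), (1, 0), (3, 0)

Testing each pair:
(0, 1): LHS = 1, RHS = 1 → holds
(1, 0): LHS = 1, RHS = 1 → holds
(2, 1): LHS = 9, RHS = 5 → fails
(3, 0): LHS = 9, RHS = 9 → holds
(4, 7): LHS = 121, RHS = 65 → fails

3 of 5 pairs satisfy the claim.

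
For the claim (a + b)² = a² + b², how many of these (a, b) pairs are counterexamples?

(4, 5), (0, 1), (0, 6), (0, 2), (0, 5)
1

Testing each pair:
(4, 5): LHS = 81, RHS = 41 → counterexample
(0, 1): LHS = 1, RHS = 1 → satisfies claim
(0, 6): LHS = 36, RHS = 36 → satisfies claim
(0, 2): LHS = 4, RHS = 4 → satisfies claim
(0, 5): LHS = 25, RHS = 25 → satisfies claim

That makes 1 counterexample.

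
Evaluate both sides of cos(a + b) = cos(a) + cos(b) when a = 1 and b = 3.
LHS = cos(1 + 3) = cos(4) ≈ -0.6536
RHS = cos(1) + cos(3) ≈ -0.4497

LHS ≠ RHS (they differ by about 0.204), so the equation does not hold here.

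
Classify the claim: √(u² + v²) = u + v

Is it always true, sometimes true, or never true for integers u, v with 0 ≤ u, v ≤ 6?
It holds at (u, v) = (2, 0) (both sides equal 2), but fails at (u, v) = (4, 6) (LHS = 2·√(13) ≈ 7.211, RHS = 10).

Answer: Sometimes true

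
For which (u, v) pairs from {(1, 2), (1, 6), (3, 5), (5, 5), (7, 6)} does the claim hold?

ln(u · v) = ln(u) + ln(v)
All pairs

Testing each pair:
(1, 2): LHS = ln(2) ≈ 0.6931, RHS = ln(2) ≈ 0.6931 → holds
(1, 6): LHS = ln(6) ≈ 1.792, RHS = ln(6) ≈ 1.792 → holds
(3, 5): LHS = ln(15) ≈ 2.708, RHS = ln(3) + ln(5) ≈ 2.708 → holds
(5, 5): LHS = ln(25) ≈ 3.219, RHS = 2·ln(5) ≈ 3.219 → holds
(7, 6): LHS = ln(42) ≈ 3.738, RHS = ln(6) + ln(7) ≈ 3.738 → holds

Every pair satisfies the claim.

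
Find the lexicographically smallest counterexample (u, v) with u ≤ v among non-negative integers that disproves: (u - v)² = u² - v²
(u, v) = (0, 1)

At (0, 0): both sides equal 0, so it holds there.

Substituting (0, 1) into the claim:
LHS = (0 - 1)² = 1
RHS = 0² - 1² = -1

Since LHS ≠ RHS, this pair disproves the claim, and no lexicographically smaller pair (u ≤ v, non-negative integers) does.

For instance (3, 5) is also a counterexample (LHS = 4, RHS = -16), but it's lexicographically larger.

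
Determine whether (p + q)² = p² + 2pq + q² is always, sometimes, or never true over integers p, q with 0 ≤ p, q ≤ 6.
Always true

The identity holds for every pair in the range. For instance at (p, q) = (1, 3): both sides equal 16.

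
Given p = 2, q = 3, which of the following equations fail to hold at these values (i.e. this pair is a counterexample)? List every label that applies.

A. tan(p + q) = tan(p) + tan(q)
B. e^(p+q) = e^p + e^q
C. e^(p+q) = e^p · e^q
Evaluating each claim at the given values:
A. LHS = tan(5) ≈ -3.381, RHS = tan(2) + tan(3) ≈ -2.328 → fails here (LHS ≠ RHS)
B. LHS = e^5 ≈ 148.4, RHS = e^2 + e^3 ≈ 27.47 → fails here (LHS ≠ RHS)
C. LHS = e^5 ≈ 148.4, RHS = e^5 ≈ 148.4 → holds here (LHS = RHS)

Answer: A, B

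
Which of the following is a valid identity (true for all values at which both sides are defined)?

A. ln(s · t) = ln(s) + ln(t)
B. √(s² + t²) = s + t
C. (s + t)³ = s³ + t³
A: holds — e.g. at (4, 5), both sides equal ln(20) ≈ 2.996.
B: fails at (2, 3) — LHS = √(13) ≈ 3.606, RHS = 5.
C: fails at (1, 2) — LHS = 27, RHS = 9.

Answer: A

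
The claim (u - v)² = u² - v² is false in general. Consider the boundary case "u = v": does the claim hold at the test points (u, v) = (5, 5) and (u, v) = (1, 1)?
Yes, holds at both test points

At (5, 5): LHS = 0, RHS = 0 → equal
At (1, 1): LHS = 0, RHS = 0 → equal

So the claim does hold at both of these boundary points, even though it is not an identity.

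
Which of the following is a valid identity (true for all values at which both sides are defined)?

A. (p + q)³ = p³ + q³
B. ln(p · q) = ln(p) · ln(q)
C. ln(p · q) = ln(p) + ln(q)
A: fails at (4, 6) — LHS = 1000, RHS = 280.
B: fails at (6, 7) — LHS = ln(42) ≈ 3.738, RHS = ln(6)·ln(7) ≈ 3.487.
C: holds — e.g. at (5, 5), both sides equal ln(25) ≈ 3.219.

Answer: C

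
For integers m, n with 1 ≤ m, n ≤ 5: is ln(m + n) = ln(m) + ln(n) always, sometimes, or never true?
It holds at (m, n) = (2, 2) (both sides equal ln(4) ≈ 1.386), but fails at (m, n) = (4, 2) (LHS = ln(6) ≈ 1.792, RHS = ln(2) + ln(4) ≈ 2.079).

Answer: Sometimes true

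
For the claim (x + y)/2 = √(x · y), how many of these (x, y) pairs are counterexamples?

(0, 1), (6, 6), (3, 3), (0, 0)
Testing each pair:
(0, 1): LHS = 1/2, RHS = 0 → counterexample
(6, 6): LHS = 6, RHS = 6 → satisfies claim
(3, 3): LHS = 3, RHS = 3 → satisfies claim
(0, 0): LHS = 0, RHS = 0 → satisfies claim

That makes 1 counterexample.

Answer: 1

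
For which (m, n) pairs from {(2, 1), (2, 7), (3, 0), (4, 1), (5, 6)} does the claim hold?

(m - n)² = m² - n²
Testing each pair:
(2, 1): LHS = 1, RHS = 3 → fails
(2, 7): LHS = 25, RHS = -45 → fails
(3, 0): LHS = 9, RHS = 9 → holds
(4, 1): LHS = 9, RHS = 15 → fails
(5, 6): LHS = 1, RHS = -11 → fails

1 of 5 pairs satisfies the claim.

Answer: (3, 0)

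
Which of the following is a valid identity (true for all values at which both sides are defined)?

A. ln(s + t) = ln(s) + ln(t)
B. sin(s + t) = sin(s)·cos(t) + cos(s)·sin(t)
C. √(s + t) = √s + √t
A: fails at (4, 6) — LHS = ln(10) ≈ 2.303, RHS = ln(4) + ln(6) ≈ 3.178.
B: holds — e.g. at (1, 5), both sides equal sin(6) ≈ -0.2794.
C: fails at (1, 3) — LHS = 2, RHS = 1 + √(3) ≈ 2.732.

Answer: B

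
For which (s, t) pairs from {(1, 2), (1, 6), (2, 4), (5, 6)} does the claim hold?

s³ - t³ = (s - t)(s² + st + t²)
All pairs

Testing each pair:
(1, 2): LHS = -7, RHS = -7 → holds
(1, 6): LHS = -215, RHS = -215 → holds
(2, 4): LHS = -56, RHS = -56 → holds
(5, 6): LHS = -91, RHS = -91 → holds

Every pair satisfies the claim.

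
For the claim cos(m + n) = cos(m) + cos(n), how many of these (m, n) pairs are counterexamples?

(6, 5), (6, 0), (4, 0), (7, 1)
4

Testing each pair:
(6, 5): LHS = cos(11) ≈ 0.004426, RHS = cos(5) + cos(6) ≈ 1.244 → counterexample
(6, 0): LHS = cos(6) ≈ 0.9602, RHS = cos(6) + 1 ≈ 1.96 → counterexample
(4, 0): LHS = cos(4) ≈ -0.6536, RHS = cos(4) + 1 ≈ 0.3464 → counterexample
(7, 1): LHS = cos(8) ≈ -0.1455, RHS = cos(1) + cos(7) ≈ 1.294 → counterexample

That makes 4 counterexamples.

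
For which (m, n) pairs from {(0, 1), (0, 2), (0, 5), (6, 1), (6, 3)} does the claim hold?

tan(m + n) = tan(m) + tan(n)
Testing each pair:
(0, 1): LHS = tan(1) ≈ 1.557, RHS = tan(1) ≈ 1.557 → holds
(0, 2): LHS = tan(2) ≈ -2.185, RHS = tan(2) ≈ -2.185 → holds
(0, 5): LHS = tan(5) ≈ -3.381, RHS = tan(5) ≈ -3.381 → holds
(6, 1): LHS = tan(7) ≈ 0.8714, RHS = tan(6) + tan(1) ≈ 1.266 → fails
(6, 3): LHS = tan(9) ≈ -0.4523, RHS = tan(6) + tan(3) ≈ -0.4336 → fails

3 of 5 pairs satisfy the claim.

Answer: (0, 1), (0, 2), (0, 5)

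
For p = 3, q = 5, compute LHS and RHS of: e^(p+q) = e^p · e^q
LHS = e^(3+5) = e^8 ≈ 2981
RHS = e^3 · e^5 = e^8 ≈ 2981

LHS = RHS: the two sides agree.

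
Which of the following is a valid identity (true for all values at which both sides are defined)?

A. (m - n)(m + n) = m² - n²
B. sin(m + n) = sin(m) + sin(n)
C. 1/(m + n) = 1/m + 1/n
A: holds — e.g. at (3, 5), both sides equal -16.
B: fails at (1, 4) — LHS = sin(5) ≈ -0.9589, RHS = sin(4) + sin(1) ≈ 0.08467.
C: fails at (6, 7) — LHS = 1/13, RHS = 13/42.

Answer: A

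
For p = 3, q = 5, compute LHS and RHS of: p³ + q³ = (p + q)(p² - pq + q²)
LHS = 3³ + 5³ = 152
RHS = (3 + 5)(3² - 3·5 + 5²) = 152

LHS = RHS: the two sides agree.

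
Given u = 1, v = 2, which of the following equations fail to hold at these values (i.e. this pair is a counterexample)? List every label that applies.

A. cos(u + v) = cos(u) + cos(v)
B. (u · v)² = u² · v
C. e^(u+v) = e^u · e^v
A, B

Evaluating each claim at the given values:
A. LHS = cos(3) ≈ -0.99, RHS = cos(2) + cos(1) ≈ 0.1242 → fails here (LHS ≠ RHS)
B. LHS = 4, RHS = 2 → fails here (LHS ≠ RHS)
C. LHS = e^3 ≈ 20.09, RHS = e^3 ≈ 20.09 → holds here (LHS = RHS)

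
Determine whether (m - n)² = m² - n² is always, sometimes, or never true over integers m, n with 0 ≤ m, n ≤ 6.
It holds at (m, n) = (4, 0) (both sides equal 16), but fails at (m, n) = (2, 6) (LHS = 16, RHS = -32).

Answer: Sometimes true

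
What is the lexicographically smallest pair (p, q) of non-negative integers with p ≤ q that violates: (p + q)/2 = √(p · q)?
At (0, 0): both sides equal 0, so it holds there.

Substituting (0, 1) into the claim:
LHS = (0 + 1)/2 = 1/2
RHS = √(0 · 1) = 0

Since LHS ≠ RHS, this pair disproves the claim, and no lexicographically smaller pair (p ≤ q, non-negative integers) does.

For instance (3, 4) is also a counterexample (LHS = 7/2, RHS = 2·√(3) ≈ 3.464), but it's lexicographically larger.

Answer: (p, q) = (0, 1)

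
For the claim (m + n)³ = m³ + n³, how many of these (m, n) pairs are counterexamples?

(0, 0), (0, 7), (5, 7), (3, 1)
Testing each pair:
(0, 0): LHS = 0, RHS = 0 → satisfies claim
(0, 7): LHS = 343, RHS = 343 → satisfies claim
(5, 7): LHS = 1728, RHS = 468 → counterexample
(3, 1): LHS = 64, RHS = 28 → counterexample

That makes 2 counterexamples.

Answer: 2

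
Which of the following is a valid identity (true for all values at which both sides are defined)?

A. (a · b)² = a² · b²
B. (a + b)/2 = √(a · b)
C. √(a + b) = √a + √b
A: holds — e.g. at (4, 6), both sides equal 576.
B: fails at (2, 5) — LHS = 7/2, RHS = √(10) ≈ 3.162.
C: fails at (2, 5) — LHS = √(7) ≈ 2.646, RHS = √(2) + √(5) ≈ 3.65.

Answer: A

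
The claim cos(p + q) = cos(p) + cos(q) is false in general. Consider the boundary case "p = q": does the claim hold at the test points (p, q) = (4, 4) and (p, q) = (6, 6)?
At (4, 4): LHS = cos(8) ≈ -0.1455 ≠ RHS = 2·cos(4) ≈ -1.307
At (6, 6): LHS = cos(12) ≈ 0.8439 ≠ RHS = 2·cos(6) ≈ 1.92

Answer: No, fails at both test points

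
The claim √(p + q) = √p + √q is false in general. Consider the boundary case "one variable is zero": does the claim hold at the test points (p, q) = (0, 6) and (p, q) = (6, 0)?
Yes, holds at both test points

At (0, 6): LHS = √(6) ≈ 2.449, RHS = √(6) ≈ 2.449 → equal
At (6, 0): LHS = √(6) ≈ 2.449, RHS = √(6) ≈ 2.449 → equal

So the claim does hold at both of these boundary points, even though it is not an identity.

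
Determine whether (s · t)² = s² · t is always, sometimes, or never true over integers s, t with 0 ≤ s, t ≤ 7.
Sometimes true

It holds at (s, t) = (0, 6) (both sides equal 0), but fails at (s, t) = (5, 7) (LHS = 1225, RHS = 175).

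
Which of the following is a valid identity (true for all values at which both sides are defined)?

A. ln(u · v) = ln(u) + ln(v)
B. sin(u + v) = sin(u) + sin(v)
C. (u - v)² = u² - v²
A: holds — e.g. at (1, 1), both sides equal 0.
B: fails at (3, 4) — LHS = sin(7) ≈ 0.657, RHS = sin(4) + sin(3) ≈ -0.6157.
C: fails at (0, 1) — LHS = 1, RHS = -1.

Answer: A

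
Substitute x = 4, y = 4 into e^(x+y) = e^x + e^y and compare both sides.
LHS = e^(4+4) = e^8 ≈ 2981
RHS = e^4 + e^4 = 2·e^4 ≈ 109.2

LHS ≠ RHS (they differ by about 2872), so the equation does not hold here.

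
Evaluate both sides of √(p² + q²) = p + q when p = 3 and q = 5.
LHS = √(3² + 5²) = √(34) ≈ 5.831
RHS = 3 + 5 = 8

LHS ≠ RHS (they differ by about 2.169), so the equation does not hold here.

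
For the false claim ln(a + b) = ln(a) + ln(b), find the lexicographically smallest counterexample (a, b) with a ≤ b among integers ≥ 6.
(a, b) = (6, 6)

Substituting (6, 6) into the claim:
LHS = ln(6 + 6) = ln(12) ≈ 2.485
RHS = ln(6) + ln(6) = 2·ln(6) ≈ 3.584

Since LHS ≠ RHS, this pair disproves the claim, and no lexicographically smaller pair (a ≤ b, integers ≥ 6) does.

For instance (10, 11) is also a counterexample (LHS = ln(21) ≈ 3.045, RHS = ln(10) + ln(11) ≈ 4.7), but it's lexicographically larger.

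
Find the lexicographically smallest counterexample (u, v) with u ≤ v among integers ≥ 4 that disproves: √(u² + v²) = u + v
Substituting (4, 4) into the claim:
LHS = √(4² + 4²) = 4·√(2) ≈ 5.657
RHS = 4 + 4 = 8

Since LHS ≠ RHS, this pair disproves the claim, and no lexicographically smaller pair (u ≤ v, integers ≥ 4) does.

For instance (11, 11) is also a counterexample (LHS = 11·√(2) ≈ 15.56, RHS = 22), but it's lexicographically larger.

Answer: (u, v) = (4, 4)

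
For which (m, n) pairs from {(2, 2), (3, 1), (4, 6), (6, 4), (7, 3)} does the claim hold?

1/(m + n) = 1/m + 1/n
Testing each pair:
(2, 2): LHS = 1/4, RHS = 1 → fails
(3, 1): LHS = 1/4, RHS = 4/3 → fails
(4, 6): LHS = 1/10, RHS = 5/12 → fails
(6, 4): LHS = 1/10, RHS = 5/12 → fails
(7, 3): LHS = 1/10, RHS = 10/21 → fails

No pair satisfies the claim.

Answer: None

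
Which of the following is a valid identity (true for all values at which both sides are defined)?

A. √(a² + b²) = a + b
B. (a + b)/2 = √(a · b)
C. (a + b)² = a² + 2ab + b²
C

A: fails at (2, 5) — LHS = √(29) ≈ 5.385, RHS = 7.
B: fails at (2, 5) — LHS = 7/2, RHS = √(10) ≈ 3.162.
C: holds — e.g. at (5, 5), both sides equal 100.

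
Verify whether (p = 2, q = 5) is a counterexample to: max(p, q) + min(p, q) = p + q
Substituting p = 2, q = 5:
LHS = max(2, 5) + min(2, 5) = 7
RHS = 2 + 5 = 7

The sides agree, so this pair does not disprove the claim.

Answer: No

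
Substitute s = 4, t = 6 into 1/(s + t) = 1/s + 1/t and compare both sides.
LHS = 1/(4 + 6) = 1/10
RHS = 1/4 + 1/6 = 5/12

LHS ≠ RHS, so the equation does not hold here.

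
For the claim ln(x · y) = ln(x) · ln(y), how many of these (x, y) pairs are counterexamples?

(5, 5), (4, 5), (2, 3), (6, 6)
Testing each pair:
(5, 5): LHS = ln(25) ≈ 3.219, RHS = ln(5)² ≈ 2.59 → counterexample
(4, 5): LHS = ln(20) ≈ 2.996, RHS = ln(4)·ln(5) ≈ 2.231 → counterexample
(2, 3): LHS = ln(6) ≈ 1.792, RHS = ln(2)·ln(3) ≈ 0.7615 → counterexample
(6, 6): LHS = ln(36) ≈ 3.584, RHS = ln(6)² ≈ 3.21 → counterexample

That makes 4 counterexamples.

Answer: 4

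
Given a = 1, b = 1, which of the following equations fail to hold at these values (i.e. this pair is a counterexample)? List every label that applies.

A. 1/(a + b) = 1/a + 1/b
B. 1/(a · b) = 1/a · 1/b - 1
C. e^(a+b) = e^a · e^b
A, B

Evaluating each claim at the given values:
A. LHS = 1/2, RHS = 2 → fails here (LHS ≠ RHS)
B. LHS = 1, RHS = 0 → fails here (LHS ≠ RHS)
C. LHS = e^2 ≈ 7.389, RHS = e^2 ≈ 7.389 → holds here (LHS = RHS)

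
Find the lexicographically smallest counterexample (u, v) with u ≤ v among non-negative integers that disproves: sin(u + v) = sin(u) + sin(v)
(u, v) = (1, 1)

Substituting (1, 1) into the claim:
LHS = sin(1 + 1) = sin(2) ≈ 0.9093
RHS = sin(1) + sin(1) = 2·sin(1) ≈ 1.683

Since LHS ≠ RHS, this pair disproves the claim, and no lexicographically smaller pair (u ≤ v, non-negative integers) does.

For instance (6, 6) is also a counterexample (LHS = sin(12) ≈ -0.5366, RHS = 2·sin(6) ≈ -0.5588), but it's lexicographically larger.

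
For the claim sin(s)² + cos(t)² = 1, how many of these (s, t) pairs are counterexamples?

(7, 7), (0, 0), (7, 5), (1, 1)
1

Testing each pair:
(7, 7): LHS = sin(7)² + cos(7)² = 1, RHS = 1 → satisfies claim
(0, 0): LHS = 1, RHS = 1 → satisfies claim
(7, 5): LHS = cos(5)² + sin(7)² ≈ 0.5121, RHS = 1 → counterexample
(1, 1): LHS = cos(1)² + sin(1)² = 1, RHS = 1 → satisfies claim

That makes 1 counterexample.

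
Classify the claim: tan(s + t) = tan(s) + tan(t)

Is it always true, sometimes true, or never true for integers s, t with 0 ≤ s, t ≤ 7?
It holds at (s, t) = (0, 3) (both sides equal tan(3) ≈ -0.1425), but fails at (s, t) = (1, 7) (LHS = tan(8) ≈ -6.8, RHS = tan(7) + tan(1) ≈ 2.429).

Answer: Sometimes true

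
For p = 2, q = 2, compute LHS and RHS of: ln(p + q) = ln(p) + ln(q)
LHS = ln(2 + 2) = ln(4) ≈ 1.386
RHS = ln(2) + ln(2) = 2·ln(2) ≈ 1.386

LHS = RHS: the two sides agree.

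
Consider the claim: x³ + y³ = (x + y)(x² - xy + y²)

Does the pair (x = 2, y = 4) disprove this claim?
No

Substituting x = 2, y = 4:
LHS = 2³ + 4³ = 72
RHS = (2 + 4)(2² - 2·4 + 4²) = 72

The sides agree, so this pair does not disprove the claim.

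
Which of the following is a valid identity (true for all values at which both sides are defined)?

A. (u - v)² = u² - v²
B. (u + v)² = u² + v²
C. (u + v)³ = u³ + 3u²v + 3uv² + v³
C

A: fails at (1, 4) — LHS = 9, RHS = -15.
B: fails at (1, 5) — LHS = 36, RHS = 26.
C: holds — e.g. at (1, 1), both sides equal 8.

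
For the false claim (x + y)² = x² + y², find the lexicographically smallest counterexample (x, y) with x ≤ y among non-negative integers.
Substituting (1, 1) into the claim:
LHS = (1 + 1)² = 4
RHS = 1² + 1² = 2

Since LHS ≠ RHS, this pair disproves the claim, and no lexicographically smaller pair (x ≤ y, non-negative integers) does.

For instance (3, 6) is also a counterexample (LHS = 81, RHS = 45), but it's lexicographically larger.

Answer: (x, y) = (1, 1)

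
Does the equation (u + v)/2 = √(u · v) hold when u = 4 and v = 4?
Substituting u = 4, v = 4:

LHS = (4 + 4)/2 = 4
RHS = √(4 · 4) = 4

LHS = RHS, so the equation holds at this point.

Answer: Holds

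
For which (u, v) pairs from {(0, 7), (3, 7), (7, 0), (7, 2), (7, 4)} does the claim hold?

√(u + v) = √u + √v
(0, 7), (7, 0)

Testing each pair:
(0, 7): LHS = √(7) ≈ 2.646, RHS = √(7) ≈ 2.646 → holds
(3, 7): LHS = √(10) ≈ 3.162, RHS = √(3) + √(7) ≈ 4.378 → fails
(7, 0): LHS = √(7) ≈ 2.646, RHS = √(7) ≈ 2.646 → holds
(7, 2): LHS = 3, RHS = √(2) + √(7) ≈ 4.06 → fails
(7, 4): LHS = √(11) ≈ 3.317, RHS = 2 + √(7) ≈ 4.646 → fails

2 of 5 pairs satisfy the claim.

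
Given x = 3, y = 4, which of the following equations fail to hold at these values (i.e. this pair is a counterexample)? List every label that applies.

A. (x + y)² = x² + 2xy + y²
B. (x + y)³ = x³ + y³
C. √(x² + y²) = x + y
Evaluating each claim at the given values:
A. LHS = 49, RHS = 49 → holds here (LHS = RHS)
B. LHS = 343, RHS = 91 → fails here (LHS ≠ RHS)
C. LHS = 5, RHS = 7 → fails here (LHS ≠ RHS)

Answer: B, C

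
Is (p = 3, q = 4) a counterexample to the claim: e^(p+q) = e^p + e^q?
Substituting p = 3, q = 4:
LHS = e^(3+4) = e^7 ≈ 1097
RHS = e^3 + e^4 ≈ 74.68

Since LHS ≠ RHS, this pair disproves the claim.

Answer: Yes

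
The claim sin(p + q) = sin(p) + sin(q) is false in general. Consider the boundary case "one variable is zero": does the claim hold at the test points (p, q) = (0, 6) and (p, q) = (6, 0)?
Yes, holds at both test points

At (0, 6): LHS = sin(6) ≈ -0.2794, RHS = sin(6) ≈ -0.2794 → equal
At (6, 0): LHS = sin(6) ≈ -0.2794, RHS = sin(6) ≈ -0.2794 → equal

So the claim does hold at both of these boundary points, even though it is not an identity.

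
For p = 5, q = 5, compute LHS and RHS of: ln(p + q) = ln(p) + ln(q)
LHS = ln(5 + 5) = ln(10) ≈ 2.303
RHS = ln(5) + ln(5) = 2·ln(5) ≈ 3.219

LHS ≠ RHS (they differ by about 0.9163), so the equation does not hold here.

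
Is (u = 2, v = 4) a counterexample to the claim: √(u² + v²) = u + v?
Substituting u = 2, v = 4:
LHS = √(2² + 4²) = 2·√(5) ≈ 4.472
RHS = 2 + 4 = 6

Since LHS ≠ RHS, this pair disproves the claim.

Answer: Yes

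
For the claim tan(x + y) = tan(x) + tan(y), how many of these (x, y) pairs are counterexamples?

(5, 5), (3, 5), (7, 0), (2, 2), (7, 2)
Testing each pair:
(5, 5): LHS = tan(10) ≈ 0.6484, RHS = 2·tan(5) ≈ -6.761 → counterexample
(3, 5): LHS = tan(8) ≈ -6.8, RHS = tan(5) + tan(3) ≈ -3.523 → counterexample
(7, 0): LHS = tan(7) ≈ 0.8714, RHS = tan(7) ≈ 0.8714 → satisfies claim
(2, 2): LHS = tan(4) ≈ 1.158, RHS = 2·tan(2) ≈ -4.37 → counterexample
(7, 2): LHS = tan(9) ≈ -0.4523, RHS = tan(2) + tan(7) ≈ -1.314 → counterexample

That makes 4 counterexamples.

Answer: 4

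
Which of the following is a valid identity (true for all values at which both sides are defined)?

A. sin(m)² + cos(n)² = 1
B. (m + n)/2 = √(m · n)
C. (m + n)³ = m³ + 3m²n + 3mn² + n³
C

A: fails at (3, 7) — LHS = sin(3)² + cos(7)² ≈ 0.5883, RHS = 1.
B: fails at (3, 5) — LHS = 4, RHS = √(15) ≈ 3.873.
C: holds — e.g. at (1, 1), both sides equal 8.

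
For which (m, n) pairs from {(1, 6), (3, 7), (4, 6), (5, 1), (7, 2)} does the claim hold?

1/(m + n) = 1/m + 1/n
None

Testing each pair:
(1, 6): LHS = 1/7, RHS = 7/6 → fails
(3, 7): LHS = 1/10, RHS = 10/21 → fails
(4, 6): LHS = 1/10, RHS = 5/12 → fails
(5, 1): LHS = 1/6, RHS = 6/5 → fails
(7, 2): LHS = 1/9, RHS = 9/14 → fails

No pair satisfies the claim.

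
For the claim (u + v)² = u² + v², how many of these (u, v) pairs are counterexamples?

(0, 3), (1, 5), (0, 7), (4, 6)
2

Testing each pair:
(0, 3): LHS = 9, RHS = 9 → satisfies claim
(1, 5): LHS = 36, RHS = 26 → counterexample
(0, 7): LHS = 49, RHS = 49 → satisfies claim
(4, 6): LHS = 100, RHS = 52 → counterexample

That makes 2 counterexamples.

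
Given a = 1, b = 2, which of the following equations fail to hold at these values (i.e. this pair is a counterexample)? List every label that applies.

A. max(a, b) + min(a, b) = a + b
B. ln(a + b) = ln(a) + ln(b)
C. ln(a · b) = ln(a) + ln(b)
Evaluating each claim at the given values:
A. LHS = 3, RHS = 3 → holds here (LHS = RHS)
B. LHS = ln(3) ≈ 1.099, RHS = ln(2) ≈ 0.6931 → fails here (LHS ≠ RHS)
C. LHS = ln(2) ≈ 0.6931, RHS = ln(2) ≈ 0.6931 → holds here (LHS = RHS)

Answer: B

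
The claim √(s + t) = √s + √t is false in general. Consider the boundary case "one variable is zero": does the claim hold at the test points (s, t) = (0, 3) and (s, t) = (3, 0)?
At (0, 3): LHS = √(3) ≈ 1.732, RHS = √(3) ≈ 1.732 → equal
At (3, 0): LHS = √(3) ≈ 1.732, RHS = √(3) ≈ 1.732 → equal

So the claim does hold at both of these boundary points, even though it is not an identity.

Answer: Yes, holds at both test points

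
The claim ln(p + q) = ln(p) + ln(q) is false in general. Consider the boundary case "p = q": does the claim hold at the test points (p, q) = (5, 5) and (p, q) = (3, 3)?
At (5, 5): LHS = ln(10) ≈ 2.303 ≠ RHS = 2·ln(5) ≈ 3.219
At (3, 3): LHS = ln(6) ≈ 1.792 ≠ RHS = 2·ln(3) ≈ 2.197

Answer: No, fails at both test points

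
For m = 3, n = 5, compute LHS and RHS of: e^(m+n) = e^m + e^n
LHS = e^(3+5) = e^8 ≈ 2981
RHS = e^3 + e^5 ≈ 168.5

LHS ≠ RHS (they differ by about 2812), so the equation does not hold here.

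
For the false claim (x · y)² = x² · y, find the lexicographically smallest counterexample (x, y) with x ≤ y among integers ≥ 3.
(x, y) = (3, 3)

Substituting (3, 3) into the claim:
LHS = (3 · 3)² = 81
RHS = 3² · 3 = 27

Since LHS ≠ RHS, this pair disproves the claim, and no lexicographically smaller pair (x ≤ y, integers ≥ 3) does.

For instance (6, 7) is also a counterexample (LHS = 1764, RHS = 252), but it's lexicographically larger.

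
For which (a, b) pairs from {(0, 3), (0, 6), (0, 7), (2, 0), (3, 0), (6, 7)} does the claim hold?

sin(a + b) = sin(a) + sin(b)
Testing each pair:
(0, 3): LHS = sin(3) ≈ 0.1411, RHS = sin(3) ≈ 0.1411 → holds
(0, 6): LHS = sin(6) ≈ -0.2794, RHS = sin(6) ≈ -0.2794 → holds
(0, 7): LHS = sin(7) ≈ 0.657, RHS = sin(7) ≈ 0.657 → holds
(2, 0): LHS = sin(2) ≈ 0.9093, RHS = sin(2) ≈ 0.9093 → holds
(3, 0): LHS = sin(3) ≈ 0.1411, RHS = sin(3) ≈ 0.1411 → holds
(6, 7): LHS = sin(13) ≈ 0.4202, RHS = sin(6) + sin(7) ≈ 0.3776 → fails

5 of 6 pairs satisfy the claim.

Answer: (0, 3), (0, 6), (0, 7), (2, 0), (3, 0)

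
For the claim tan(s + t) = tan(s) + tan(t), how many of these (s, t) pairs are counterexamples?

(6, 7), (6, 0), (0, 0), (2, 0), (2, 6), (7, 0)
Testing each pair:
(6, 7): LHS = tan(13) ≈ 0.463, RHS = tan(6) + tan(7) ≈ 0.5804 → counterexample
(6, 0): LHS = tan(6) ≈ -0.291, RHS = tan(6) ≈ -0.291 → satisfies claim
(0, 0): LHS = 0, RHS = 0 → satisfies claim
(2, 0): LHS = tan(2) ≈ -2.185, RHS = tan(2) ≈ -2.185 → satisfies claim
(2, 6): LHS = tan(8) ≈ -6.8, RHS = tan(2) + tan(6) ≈ -2.476 → counterexample
(7, 0): LHS = tan(7) ≈ 0.8714, RHS = tan(7) ≈ 0.8714 → satisfies claim

That makes 2 counterexamples.

Answer: 2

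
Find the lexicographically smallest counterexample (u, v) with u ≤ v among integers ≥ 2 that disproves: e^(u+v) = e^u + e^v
Substituting (2, 2) into the claim:
LHS = e^(2+2) = e^4 ≈ 54.6
RHS = e^2 + e^2 = 2·e^2 ≈ 14.78

Since LHS ≠ RHS, this pair disproves the claim, and no lexicographically smaller pair (u ≤ v, integers ≥ 2) does.

For instance (6, 9) is also a counterexample (LHS = e^15 ≈ 3269017.4, RHS = e^6 + e^9 ≈ 8507), but it's lexicographically larger.

Answer: (u, v) = (2, 2)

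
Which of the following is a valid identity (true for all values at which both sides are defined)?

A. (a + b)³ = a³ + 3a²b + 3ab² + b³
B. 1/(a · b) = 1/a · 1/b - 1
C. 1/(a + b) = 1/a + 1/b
A: holds — e.g. at (5, 5), both sides equal 1000.
B: fails at (3, 5) — LHS = 1/15, RHS = -14/15.
C: fails at (4, 5) — LHS = 1/9, RHS = 9/20.

Answer: A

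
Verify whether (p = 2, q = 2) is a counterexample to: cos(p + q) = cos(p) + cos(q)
Yes

Substituting p = 2, q = 2:
LHS = cos(2 + 2) = cos(4) ≈ -0.6536
RHS = cos(2) + cos(2) = 2·cos(2) ≈ -0.8323

Since LHS ≠ RHS, this pair disproves the claim.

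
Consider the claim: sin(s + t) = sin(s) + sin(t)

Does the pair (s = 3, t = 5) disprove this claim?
Yes

Substituting s = 3, t = 5:
LHS = sin(3 + 5) = sin(8) ≈ 0.9894
RHS = sin(3) + sin(5) ≈ -0.8178

Since LHS ≠ RHS, this pair disproves the claim.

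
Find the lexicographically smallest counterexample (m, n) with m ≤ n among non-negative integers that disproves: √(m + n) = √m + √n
(m, n) = (1, 1)

At (0, 3): both sides equal √(3) ≈ 1.732, so it holds there.

Substituting (1, 1) into the claim:
LHS = √(1 + 1) = √(2) ≈ 1.414
RHS = √1 + √1 = 2

Since LHS ≠ RHS, this pair disproves the claim, and no lexicographically smaller pair (m ≤ n, non-negative integers) does.

For instance (4, 6) is also a counterexample (LHS = √(10) ≈ 3.162, RHS = 2 + √(6) ≈ 4.449), but it's lexicographically larger.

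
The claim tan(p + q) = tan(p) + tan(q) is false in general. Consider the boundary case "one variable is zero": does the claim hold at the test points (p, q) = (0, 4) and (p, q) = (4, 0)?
Yes, holds at both test points

At (0, 4): LHS = tan(4) ≈ 1.158, RHS = tan(4) ≈ 1.158 → equal
At (4, 0): LHS = tan(4) ≈ 1.158, RHS = tan(4) ≈ 1.158 → equal

So the claim does hold at both of these boundary points, even though it is not an identity.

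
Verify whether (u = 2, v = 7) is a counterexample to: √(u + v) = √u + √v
Yes

Substituting u = 2, v = 7:
LHS = √(2 + 7) = 3
RHS = √2 + √7 = √(2) + √(7) ≈ 4.06

Since LHS ≠ RHS, this pair disproves the claim.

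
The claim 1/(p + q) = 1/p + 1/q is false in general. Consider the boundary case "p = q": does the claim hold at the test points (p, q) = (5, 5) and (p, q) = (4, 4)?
At (5, 5): LHS = 1/10 ≠ RHS = 2/5
At (4, 4): LHS = 1/8 ≠ RHS = 1/2

Answer: No, fails at both test points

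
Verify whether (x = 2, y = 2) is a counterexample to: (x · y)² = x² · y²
No

Substituting x = 2, y = 2:
LHS = (2 · 2)² = 16
RHS = 2² · 2² = 16

The sides agree, so this pair does not disprove the claim.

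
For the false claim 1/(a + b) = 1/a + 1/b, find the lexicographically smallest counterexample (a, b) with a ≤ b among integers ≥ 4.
(a, b) = (4, 4)

Substituting (4, 4) into the claim:
LHS = 1/(4 + 4) = 1/8
RHS = 1/4 + 1/4 = 1/2

Since LHS ≠ RHS, this pair disproves the claim, and no lexicographically smaller pair (a ≤ b, integers ≥ 4) does.

For instance (6, 9) is also a counterexample (LHS = 1/15, RHS = 5/18), but it's lexicographically larger.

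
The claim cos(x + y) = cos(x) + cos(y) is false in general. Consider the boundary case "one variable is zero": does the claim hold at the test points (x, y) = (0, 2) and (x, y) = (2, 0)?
No, fails at both test points

At (0, 2): LHS = cos(2) ≈ -0.4161 ≠ RHS = cos(2) + 1 ≈ 0.5839
At (2, 0): LHS = cos(2) ≈ -0.4161 ≠ RHS = cos(2) + 1 ≈ 0.5839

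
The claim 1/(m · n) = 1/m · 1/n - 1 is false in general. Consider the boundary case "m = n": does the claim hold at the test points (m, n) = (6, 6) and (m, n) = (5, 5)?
At (6, 6): LHS = 1/36 ≠ RHS = -35/36
At (5, 5): LHS = 1/25 ≠ RHS = -24/25

Answer: No, fails at both test points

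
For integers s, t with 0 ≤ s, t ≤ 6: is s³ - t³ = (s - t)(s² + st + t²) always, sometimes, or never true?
The identity holds for every pair in the range. For instance at (s, t) = (5, 3): both sides equal 98.

Answer: Always true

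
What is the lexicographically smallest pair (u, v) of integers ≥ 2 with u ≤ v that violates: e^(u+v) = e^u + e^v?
Substituting (2, 2) into the claim:
LHS = e^(2+2) = e^4 ≈ 54.6
RHS = e^2 + e^2 = 2·e^2 ≈ 14.78

Since LHS ≠ RHS, this pair disproves the claim, and no lexicographically smaller pair (u ≤ v, integers ≥ 2) does.

For instance (6, 9) is also a counterexample (LHS = e^15 ≈ 3269017.4, RHS = e^6 + e^9 ≈ 8507), but it's lexicographically larger.

Answer: (u, v) = (2, 2)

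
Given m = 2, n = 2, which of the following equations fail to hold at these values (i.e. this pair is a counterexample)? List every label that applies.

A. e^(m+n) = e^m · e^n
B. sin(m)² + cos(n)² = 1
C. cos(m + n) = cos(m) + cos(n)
C

Evaluating each claim at the given values:
A. LHS = e^4 ≈ 54.6, RHS = e^4 ≈ 54.6 → holds here (LHS = RHS)
B. LHS = cos(2)² + sin(2)² = 1, RHS = 1 → holds here (LHS = RHS)
C. LHS = cos(4) ≈ -0.6536, RHS = 2·cos(2) ≈ -0.8323 → fails here (LHS ≠ RHS)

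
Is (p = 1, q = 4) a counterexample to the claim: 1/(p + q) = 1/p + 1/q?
Substituting p = 1, q = 4:
LHS = 1/(1 + 4) = 1/5
RHS = 1/1 + 1/4 = 5/4

Since LHS ≠ RHS, this pair disproves the claim.

Answer: Yes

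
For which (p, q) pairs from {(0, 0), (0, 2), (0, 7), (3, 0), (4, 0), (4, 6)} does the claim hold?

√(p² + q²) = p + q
Testing each pair:
(0, 0): LHS = 0, RHS = 0 → holds
(0, 2): LHS = 2, RHS = 2 → holds
(0, 7): LHS = 7, RHS = 7 → holds
(3, 0): LHS = 3, RHS = 3 → holds
(4, 0): LHS = 4, RHS = 4 → holds
(4, 6): LHS = 2·√(13) ≈ 7.211, RHS = 10 → fails

5 of 6 pairs satisfy the claim.

Answer: (0, 0), (0, 2), (0, 7), (3, 0), (4, 0)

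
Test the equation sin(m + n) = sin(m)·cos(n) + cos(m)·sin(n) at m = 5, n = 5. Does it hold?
Holds

Substituting m = 5, n = 5:

LHS = sin(5 + 5) = sin(10) ≈ -0.544
RHS = sin(5)·cos(5) + cos(5)·sin(5) = 2·sin(5)·cos(5) ≈ -0.544

LHS = RHS, so the equation holds at this point.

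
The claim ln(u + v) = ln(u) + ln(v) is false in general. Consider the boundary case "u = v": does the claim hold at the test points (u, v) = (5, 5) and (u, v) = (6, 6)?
At (5, 5): LHS = ln(10) ≈ 2.303 ≠ RHS = 2·ln(5) ≈ 3.219
At (6, 6): LHS = ln(12) ≈ 2.485 ≠ RHS = 2·ln(6) ≈ 3.584

Answer: No, fails at both test points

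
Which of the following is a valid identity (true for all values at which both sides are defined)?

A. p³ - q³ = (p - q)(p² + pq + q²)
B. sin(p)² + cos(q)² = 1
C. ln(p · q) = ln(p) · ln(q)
A

A: holds — e.g. at (6, 7), both sides equal -127.
B: fails at (2, 3) — LHS = sin(2)² + cos(3)² ≈ 1.807, RHS = 1.
C: fails at (5, 5) — LHS = ln(25) ≈ 3.219, RHS = ln(5)² ≈ 2.59.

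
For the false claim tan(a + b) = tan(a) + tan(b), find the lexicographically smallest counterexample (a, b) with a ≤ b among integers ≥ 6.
(a, b) = (6, 6)

Substituting (6, 6) into the claim:
LHS = tan(6 + 6) = tan(12) ≈ -0.6359
RHS = tan(6) + tan(6) = 2·tan(6) ≈ -0.582

Since LHS ≠ RHS, this pair disproves the claim, and no lexicographically smaller pair (a ≤ b, integers ≥ 6) does.

For instance (9, 11) is also a counterexample (LHS = tan(20) ≈ 2.237, RHS = tan(11) + tan(9) ≈ -226.4), but it's lexicographically larger.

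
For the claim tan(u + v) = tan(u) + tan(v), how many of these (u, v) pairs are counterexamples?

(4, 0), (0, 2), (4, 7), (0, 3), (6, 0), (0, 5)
1

Testing each pair:
(4, 0): LHS = tan(4) ≈ 1.158, RHS = tan(4) ≈ 1.158 → satisfies claim
(0, 2): LHS = tan(2) ≈ -2.185, RHS = tan(2) ≈ -2.185 → satisfies claim
(4, 7): LHS = tan(11) ≈ -226, RHS = tan(7) + tan(4) ≈ 2.029 → counterexample
(0, 3): LHS = tan(3) ≈ -0.1425, RHS = tan(3) ≈ -0.1425 → satisfies claim
(6, 0): LHS = tan(6) ≈ -0.291, RHS = tan(6) ≈ -0.291 → satisfies claim
(0, 5): LHS = tan(5) ≈ -3.381, RHS = tan(5) ≈ -3.381 → satisfies claim

That makes 1 counterexample.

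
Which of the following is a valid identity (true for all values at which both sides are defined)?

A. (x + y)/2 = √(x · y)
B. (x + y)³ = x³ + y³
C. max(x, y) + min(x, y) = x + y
A: fails at (3, 5) — LHS = 4, RHS = √(15) ≈ 3.873.
B: fails at (4, 6) — LHS = 1000, RHS = 280.
C: holds — e.g. at (2, 7), both sides equal 9.

Answer: C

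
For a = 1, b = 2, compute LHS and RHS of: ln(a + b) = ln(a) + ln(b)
LHS = ln(1 + 2) = ln(3) ≈ 1.099
RHS = ln(1) + ln(2) = ln(2) ≈ 0.6931

LHS ≠ RHS (they differ by about 0.4055), so the equation does not hold here.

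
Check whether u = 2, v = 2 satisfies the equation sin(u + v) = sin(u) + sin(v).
Substituting u = 2, v = 2:

LHS = sin(2 + 2) = sin(4) ≈ -0.7568
RHS = sin(2) + sin(2) = 2·sin(2) ≈ 1.819

LHS ≠ RHS, so the equation does not hold at this point.

Answer: Fails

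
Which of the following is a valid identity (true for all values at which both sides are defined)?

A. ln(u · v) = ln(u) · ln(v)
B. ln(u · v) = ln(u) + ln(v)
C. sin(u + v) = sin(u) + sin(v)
A: fails at (2, 5) — LHS = ln(10) ≈ 2.303, RHS = ln(2)·ln(5) ≈ 1.116.
B: holds — e.g. at (3, 5), both sides equal ln(15) ≈ 2.708.
C: fails at (2, 4) — LHS = sin(6) ≈ -0.2794, RHS = sin(4) + sin(2) ≈ 0.1525.

Answer: B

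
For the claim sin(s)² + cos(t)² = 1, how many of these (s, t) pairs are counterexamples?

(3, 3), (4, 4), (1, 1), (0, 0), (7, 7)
0

Testing each pair:
(3, 3): LHS = sin(3)² + cos(3)² = 1, RHS = 1 → satisfies claim
(4, 4): LHS = cos(4)² + sin(4)² = 1, RHS = 1 → satisfies claim
(1, 1): LHS = cos(1)² + sin(1)² = 1, RHS = 1 → satisfies claim
(0, 0): LHS = 1, RHS = 1 → satisfies claim
(7, 7): LHS = sin(7)² + cos(7)² = 1, RHS = 1 → satisfies claim

That makes 0 counterexamples.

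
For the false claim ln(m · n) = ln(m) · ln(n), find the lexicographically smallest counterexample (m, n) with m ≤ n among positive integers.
(m, n) = (1, 2)

Substituting (1, 2) into the claim:
LHS = ln(1 · 2) = ln(2) ≈ 0.6931
RHS = ln(1) · ln(2) = 0

Since LHS ≠ RHS, this pair disproves the claim, and no lexicographically smaller pair (m ≤ n, positive integers) does.

For instance (1, 8) is also a counterexample (LHS = ln(8) ≈ 2.079, RHS = 0), but it's lexicographically larger.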